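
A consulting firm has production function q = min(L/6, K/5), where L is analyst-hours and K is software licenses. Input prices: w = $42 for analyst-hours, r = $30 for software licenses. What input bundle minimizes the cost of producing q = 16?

With a fixed-proportions technology, the cost-minimizing bundle uses no slack in either input: L/6 = K/5 = q.
So L = 6·16 = 96 and K = 5·16 = 80.

L* = 96, K* = 80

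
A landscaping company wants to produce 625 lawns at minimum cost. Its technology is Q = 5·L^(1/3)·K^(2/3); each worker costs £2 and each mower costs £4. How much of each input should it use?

Cost minimization requires the marginal rate of technical substitution to equal the input-price ratio: MP_L/MP_K = w/r.
Here MP_L/MP_K = (1/3)·(K/L)/(2/3) = 0.5·(K/L). Setting this equal to 2/4 = 0.5 gives K = L.
Substituting into Q = 625: 5·L^(1/3)·(L)^(2/3) = 625.
Solving, L = 125 and K = 125.

L* = 125, K* = 125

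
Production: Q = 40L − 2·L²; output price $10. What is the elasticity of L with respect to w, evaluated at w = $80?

From P·MP_L = w with MP_L = 40 − 4L, labor demand is L(w) = (40 − w/10)/4.
dL/dw = −1/(40) = -0.025.
At w = 80, L = 8, so ε = (dL/dw)·(w/L) = (-0.025)·(80/8) = -0.25.

ε = -0.25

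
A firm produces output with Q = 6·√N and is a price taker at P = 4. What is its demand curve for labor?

MP_N = (1/2)·6·N^(-1/2) = 3·N^(-1/2).
Setting P·MP_N = w: 12·N^(-1/2) = w.
Solving for N: N^(-1/2) = w/12, so N = (12/w)^(2).

N(w) = 144/w²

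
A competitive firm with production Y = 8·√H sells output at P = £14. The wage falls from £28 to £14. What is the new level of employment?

From P·MP_H = w with MP_H = 4·H^(-1/2), the labor demand is H(w) = (56/w)^(2).
At w = 28: H = 4. At w = 14: H = 16.

H* = 16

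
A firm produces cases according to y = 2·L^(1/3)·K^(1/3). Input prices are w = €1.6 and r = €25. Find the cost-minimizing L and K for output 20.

Cost minimization requires the marginal rate of technical substitution to equal the input-price ratio: MP_L/MP_K = w/r.
Here MP_L/MP_K = (1/3)·(K/L)/(1/3) = (K/L). Setting this equal to 1.6/25 = 0.064 gives K = 0.064L.
Substituting into y = 20: 2·L^(1/3)·(0.064L)^(1/3) = 20.
Solving, L = 125 and K = 8.

L* = 125, K* = 8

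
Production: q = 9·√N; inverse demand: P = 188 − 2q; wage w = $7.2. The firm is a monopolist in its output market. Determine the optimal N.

Marginal revenue from the inverse demand is MR = 188 − 4q.
The marginal product is MP_N = 4.5·N^(-1/2).
A monopolist hires until marginal revenue product equals the wage: MR·MP_N = w.
At N, q = 9·√N. Substituting and solving: (188 − 36·√N)·4.5·N^(-1/2) = 7.2 gives N = 25.

N* = 25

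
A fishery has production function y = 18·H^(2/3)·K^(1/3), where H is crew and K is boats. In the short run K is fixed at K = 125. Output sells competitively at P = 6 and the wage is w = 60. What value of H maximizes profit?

With K = 125, MP_H = (2/3)·18·H^(-1/3)·125^(1/3) = 60·H^(-1/3).
Profit maximization for a price taker requires P·MP_H = w: 6·60·H^(-1/3) = 60.
So H^(-1/3) = 1/6, which gives H = 216.

H* = 216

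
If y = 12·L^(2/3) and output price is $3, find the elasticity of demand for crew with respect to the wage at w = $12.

ε = -3

MP_L = (2/3)·12·L^(-1/3), so P·MP_L = w gives 24·L^(-1/3) = w.
Solving, L(w) = (24/w)^(3). This is a constant-elasticity form: L ∝ w^(−3), so ε = −3.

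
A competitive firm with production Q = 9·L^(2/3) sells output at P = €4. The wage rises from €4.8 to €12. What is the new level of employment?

From P·MP_L = w with MP_L = 6·L^(-1/3), the labor demand is L(w) = (24/w)^(3).
At w = 4.8: L = 125. At w = 12: L = 8.

L* = 8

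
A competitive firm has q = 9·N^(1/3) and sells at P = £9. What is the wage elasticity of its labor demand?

ε = -1.5

MP_N = (1/3)·9·N^(-2/3), so P·MP_N = w gives 27·N^(-2/3) = w.
Solving, N(w) = (27/w)^(3/2). This is a constant-elasticity form: N ∝ w^(−3/2), so ε = −3/2.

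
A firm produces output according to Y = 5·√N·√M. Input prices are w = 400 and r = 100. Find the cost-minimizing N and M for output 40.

Cost minimization requires the marginal rate of technical substitution to equal the input-price ratio: MP_N/MP_M = w/r.
Here MP_N/MP_M = (1/2)·(M/N)/(1/2) = (M/N). Setting this equal to 400/100 = 4 gives M = 4N.
Substituting into Y = 40: 5·N^(1/2)·(4N)^(1/2) = 40.
Solving, N = 4 and M = 16.

N* = 4, M* = 16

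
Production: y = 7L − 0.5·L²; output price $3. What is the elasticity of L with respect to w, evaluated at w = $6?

ε = -0.4

From P·MP_L = w with MP_L = 7 − L, labor demand is L(w) = 7 − w/3.
dL/dw = −1/(3) = -1/3.
At w = 6, L = 5, so ε = (dL/dw)·(w/L) = (-1/3)·(6/5) = -0.4.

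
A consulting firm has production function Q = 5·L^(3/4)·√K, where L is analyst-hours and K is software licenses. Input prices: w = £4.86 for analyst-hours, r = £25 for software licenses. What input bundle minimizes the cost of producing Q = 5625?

Cost minimization requires the marginal rate of technical substitution to equal the input-price ratio: MP_L/MP_K = w/r.
Here MP_L/MP_K = (3/4)·(K/L)/(1/2) = 1.5·(K/L). Setting this equal to 4.86/25 = 0.1944 gives K = 0.1296L.
Substituting into Q = 5625: 5·L^(3/4)·(0.1296L)^(1/2) = 5625.
Solving, L = 625 and K = 81.

L* = 625, K* = 81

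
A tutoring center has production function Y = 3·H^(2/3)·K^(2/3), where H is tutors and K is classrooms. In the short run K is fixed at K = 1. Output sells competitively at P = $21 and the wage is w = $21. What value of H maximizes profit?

With K = 1, MP_H = (2/3)·3·H^(-1/3)·1^(2/3) = 2·H^(-1/3).
Profit maximization for a price taker requires P·MP_H = w: 21·2·H^(-1/3) = 21.
So H^(-1/3) = 0.5, which gives H = 8.

H* = 8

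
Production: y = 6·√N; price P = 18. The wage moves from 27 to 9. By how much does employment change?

From P·MP_N = w with MP_N = 3·N^(-1/2), the labor demand is N(w) = (54/w)^(2).
At w = 27: N = 4. At w = 9: N = 36.
ΔN = 36 − 4 = 32.

ΔN = 32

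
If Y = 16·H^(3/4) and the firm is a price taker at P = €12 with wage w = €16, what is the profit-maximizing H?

MP_H = (3/4)·16·H^(-1/4) = 12·H^(-1/4).
Profit maximization for a price taker requires P·MP_H = w: 12·12·H^(-1/4) = 16.
So H^(-1/4) = 1/9, which gives H = 6561.

H* = 6561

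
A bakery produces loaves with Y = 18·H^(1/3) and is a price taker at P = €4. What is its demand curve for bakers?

H(w) = (24/w)^(3/2)

MP_H = (1/3)·18·H^(-2/3) = 6·H^(-2/3).
Setting P·MP_H = w: 24·H^(-2/3) = w.
Solving for H: H^(-2/3) = w/24, so H = (24/w)^(3/2).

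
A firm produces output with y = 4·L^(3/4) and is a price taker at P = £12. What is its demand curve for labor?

MP_L = (3/4)·4·L^(-1/4) = 3·L^(-1/4).
Setting P·MP_L = w: 36·L^(-1/4) = w.
Solving for L: L^(-1/4) = w/36, so L = (36/w)^(4).

L(w) = 1679616/w^(4)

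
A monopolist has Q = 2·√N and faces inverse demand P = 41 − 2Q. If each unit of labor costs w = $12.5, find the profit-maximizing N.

N* = 4

Marginal revenue from the inverse demand is MR = 41 − 4Q.
The marginal product is MP_N = N^(-1/2).
A monopolist hires until marginal revenue product equals the wage: MR·MP_N = w.
At N, Q = 2·√N. Substituting and solving: (41 − 8·√N)·N^(-1/2) = 12.5 gives N = 4.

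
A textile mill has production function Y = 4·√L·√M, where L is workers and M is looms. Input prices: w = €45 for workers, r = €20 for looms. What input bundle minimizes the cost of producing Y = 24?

Cost minimization requires the marginal rate of technical substitution to equal the input-price ratio: MP_L/MP_M = w/r.
Here MP_L/MP_M = (1/2)·(M/L)/(1/2) = (M/L). Setting this equal to 45/20 = 2.25 gives M = 2.25L.
Substituting into Y = 24: 4·L^(1/2)·(2.25L)^(1/2) = 24.
Solving, L = 4 and M = 9.

L* = 4, M* = 9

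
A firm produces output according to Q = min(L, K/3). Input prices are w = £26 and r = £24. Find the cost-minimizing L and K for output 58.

With a fixed-proportions technology, the cost-minimizing bundle uses no slack in either input: L = K/3 = Q.
So L = 58 and K = 3·58 = 174.

L* = 58, K* = 174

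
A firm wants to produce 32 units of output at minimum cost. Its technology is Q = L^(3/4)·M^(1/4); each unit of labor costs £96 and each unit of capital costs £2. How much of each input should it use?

Cost minimization requires the marginal rate of technical substitution to equal the input-price ratio: MP_L/MP_M = w/r.
Here MP_L/MP_M = (3/4)·(M/L)/(1/4) = 3·(M/L). Setting this equal to 96/2 = 48 gives M = 16L.
Substituting into Q = 32: L^(3/4)·(16L)^(1/4) = 32.
Solving, L = 16 and M = 256.

L* = 16, M* = 256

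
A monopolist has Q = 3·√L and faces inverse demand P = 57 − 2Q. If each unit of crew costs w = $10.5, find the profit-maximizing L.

L* = 9

Marginal revenue from the inverse demand is MR = 57 − 4Q.
The marginal product is MP_L = 1.5·L^(-1/2).
A monopolist hires until marginal revenue product equals the wage: MR·MP_L = w.
At L, Q = 3·√L. Substituting and solving: (57 − 12·√L)·1.5·L^(-1/2) = 10.5 gives L = 9.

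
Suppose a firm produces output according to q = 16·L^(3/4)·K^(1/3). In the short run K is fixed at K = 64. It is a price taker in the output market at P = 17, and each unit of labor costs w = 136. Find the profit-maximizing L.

With K = 64, MP_L = (3/4)·16·L^(-1/4)·64^(1/3) = 48·L^(-1/4).
Profit maximization for a price taker requires P·MP_L = w: 17·48·L^(-1/4) = 136.
So L^(-1/4) = 1/6, which gives L = 1296.

L* = 1296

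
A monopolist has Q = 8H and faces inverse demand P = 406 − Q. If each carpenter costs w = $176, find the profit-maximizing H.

Marginal revenue from the inverse demand is MR = 406 − 2Q.
The marginal product is MP_H = 8.
A monopolist hires until marginal revenue product equals the wage: MR·MP_H = w.
(406 − 16H)·8 = 176, so H = 24.

H* = 24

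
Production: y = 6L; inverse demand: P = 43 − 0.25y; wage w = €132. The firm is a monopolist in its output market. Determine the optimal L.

L* = 7

Marginal revenue from the inverse demand is MR = 43 − 0.5y.
The marginal product is MP_L = 6.
A monopolist hires until marginal revenue product equals the wage: MR·MP_L = w.
(43 − 3L)·6 = 132, so L = 7.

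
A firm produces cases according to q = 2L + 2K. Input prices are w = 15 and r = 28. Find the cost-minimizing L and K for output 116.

The inputs are perfect substitutes, so the firm uses whichever has the lower cost per unit of output.
Cost per unit of output via L is w/2 = 7.5; via K it is r/2 = 14. L is cheaper.
Producing q = 116 with L alone: L = 58, K = 0.

L* = 58, K* = 0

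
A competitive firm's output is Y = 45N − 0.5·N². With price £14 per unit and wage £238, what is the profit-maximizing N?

N* = 28

The marginal product of N is MP_N = 45 − N.
A price-taking firm hires until the value of the marginal product equals the wage: P·MP_N = w, so 14·(45 − N) = 238.
Then 45 − N = 17, giving N = 28.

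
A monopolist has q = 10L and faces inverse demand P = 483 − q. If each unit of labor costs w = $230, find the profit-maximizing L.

Marginal revenue from the inverse demand is MR = 483 − 2q.
The marginal product is MP_L = 10.
A monopolist hires until marginal revenue product equals the wage: MR·MP_L = w.
(483 − 20L)·10 = 230, so L = 23.

L* = 23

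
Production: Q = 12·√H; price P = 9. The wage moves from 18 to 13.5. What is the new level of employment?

From P·MP_H = w with MP_H = 6·H^(-1/2), the labor demand is H(w) = (54/w)^(2).
At w = 18: H = 9. At w = 13.5: H = 16.

H* = 16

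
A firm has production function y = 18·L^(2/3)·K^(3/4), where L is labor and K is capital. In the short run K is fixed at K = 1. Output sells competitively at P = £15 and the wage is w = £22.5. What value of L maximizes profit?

L* = 512

With K = 1, MP_L = (2/3)·18·L^(-1/3)·1^(3/4) = 12·L^(-1/3).
Profit maximization for a price taker requires P·MP_L = w: 15·12·L^(-1/3) = 22.5.
So L^(-1/3) = 0.125, which gives L = 512.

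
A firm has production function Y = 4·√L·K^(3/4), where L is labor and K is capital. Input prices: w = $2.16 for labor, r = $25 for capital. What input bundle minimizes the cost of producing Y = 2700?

Cost minimization requires the marginal rate of technical substitution to equal the input-price ratio: MP_L/MP_K = w/r.
Here MP_L/MP_K = (1/2)·(K/L)/(3/4) = (2/3)·(K/L). Setting this equal to 2.16/25 = 0.0864 gives K = 0.1296L.
Substituting into Y = 2700: 4·L^(1/2)·(0.1296L)^(3/4) = 2700.
Solving, L = 625 and K = 81.

L* = 625, K* = 81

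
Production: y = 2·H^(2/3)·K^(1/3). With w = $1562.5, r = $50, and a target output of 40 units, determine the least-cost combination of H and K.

H* = 8, K* = 125

Cost minimization requires the marginal rate of technical substitution to equal the input-price ratio: MP_H/MP_K = w/r.
Here MP_H/MP_K = (2/3)·(K/H)/(1/3) = 2·(K/H). Setting this equal to 1562.5/50 = 31.25 gives K = 15.625H.
Substituting into y = 40: 2·H^(2/3)·(15.625H)^(1/3) = 40.
Solving, H = 8 and K = 125.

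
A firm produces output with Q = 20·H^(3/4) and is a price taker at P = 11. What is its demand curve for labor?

MP_H = (3/4)·20·H^(-1/4) = 15·H^(-1/4).
Setting P·MP_H = w: 165·H^(-1/4) = w.
Solving for H: H^(-1/4) = w/165, so H = (165/w)^(4).

H(w) = (165/w)^(4)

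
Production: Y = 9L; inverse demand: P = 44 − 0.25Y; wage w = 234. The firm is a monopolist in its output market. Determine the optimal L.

Marginal revenue from the inverse demand is MR = 44 − 0.5Y.
The marginal product is MP_L = 9.
A monopolist hires until marginal revenue product equals the wage: MR·MP_L = w.
(44 − 4.5L)·9 = 234, so L = 4.

L* = 4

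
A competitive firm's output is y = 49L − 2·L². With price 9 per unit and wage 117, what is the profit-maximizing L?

L* = 9

The marginal product of L is MP_L = 49 − 4L.
A price-taking firm hires until the value of the marginal product equals the wage: P·MP_L = w, so 9·(49 − 4L) = 117.
Then 49 − 4L = 13, giving L = 9.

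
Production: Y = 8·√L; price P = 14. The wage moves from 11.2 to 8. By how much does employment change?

ΔL = 24

From P·MP_L = w with MP_L = 4·L^(-1/2), the labor demand is L(w) = (56/w)^(2).
At w = 11.2: L = 25. At w = 8: L = 49.
ΔL = 49 − 25 = 24.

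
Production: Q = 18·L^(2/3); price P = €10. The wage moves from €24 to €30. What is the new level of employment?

From P·MP_L = w with MP_L = 12·L^(-1/3), the labor demand is L(w) = (120/w)^(3).
At w = 24: L = 125. At w = 30: L = 64.

L* = 64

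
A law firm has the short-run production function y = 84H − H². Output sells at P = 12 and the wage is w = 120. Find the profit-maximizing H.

H* = 37

The marginal product of H is MP_H = 84 − 2H.
A price-taking firm hires until the value of the marginal product equals the wage: P·MP_H = w, so 12·(84 − 2H) = 120.
Then 84 − 2H = 10, giving H = 37.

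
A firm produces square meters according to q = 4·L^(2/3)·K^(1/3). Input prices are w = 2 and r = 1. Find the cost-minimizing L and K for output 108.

L* = 27, K* = 27

Cost minimization requires the marginal rate of technical substitution to equal the input-price ratio: MP_L/MP_K = w/r.
Here MP_L/MP_K = (2/3)·(K/L)/(1/3) = 2·(K/L). Setting this equal to 2/1 = 2 gives K = L.
Substituting into q = 108: 4·L^(2/3)·(L)^(1/3) = 108.
Solving, L = 27 and K = 27.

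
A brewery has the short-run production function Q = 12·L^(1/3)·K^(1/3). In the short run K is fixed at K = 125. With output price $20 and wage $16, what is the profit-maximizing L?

L* = 125

With K = 125, MP_L = (1/3)·12·L^(-2/3)·125^(1/3) = 20·L^(-2/3).
Profit maximization for a price taker requires P·MP_L = w: 20·20·L^(-2/3) = 16.
So L^(-2/3) = 0.04, which gives L = 125.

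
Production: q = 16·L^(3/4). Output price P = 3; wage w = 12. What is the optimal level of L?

L* = 81

MP_L = (3/4)·16·L^(-1/4) = 12·L^(-1/4).
Profit maximization for a price taker requires P·MP_L = w: 3·12·L^(-1/4) = 12.
So L^(-1/4) = 1/3, which gives L = 81.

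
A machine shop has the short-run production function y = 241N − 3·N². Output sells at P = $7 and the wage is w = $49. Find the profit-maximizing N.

N* = 39

The marginal product of N is MP_N = 241 − 6N.
A price-taking firm hires until the value of the marginal product equals the wage: P·MP_N = w, so 7·(241 − 6N) = 49.
Then 241 − 6N = 7, giving N = 39.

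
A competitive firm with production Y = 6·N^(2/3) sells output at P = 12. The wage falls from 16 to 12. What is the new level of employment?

From P·MP_N = w with MP_N = 4·N^(-1/3), the labor demand is N(w) = (48/w)^(3).
At w = 16: N = 27. At w = 12: N = 64.

N* = 64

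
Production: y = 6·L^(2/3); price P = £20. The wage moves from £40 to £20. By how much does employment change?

ΔL = 56

From P·MP_L = w with MP_L = 4·L^(-1/3), the labor demand is L(w) = (80/w)^(3).
At w = 40: L = 8. At w = 20: L = 64.
ΔL = 64 − 8 = 56.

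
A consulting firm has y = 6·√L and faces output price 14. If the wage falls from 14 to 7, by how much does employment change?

From P·MP_L = w with MP_L = 3·L^(-1/2), the labor demand is L(w) = (42/w)^(2).
At w = 14: L = 9. At w = 7: L = 36.
ΔL = 36 − 9 = 27.

ΔL = 27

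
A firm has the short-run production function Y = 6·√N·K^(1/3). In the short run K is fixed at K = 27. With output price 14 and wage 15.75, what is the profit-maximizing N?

With K = 27, MP_N = (1/2)·6·N^(-1/2)·27^(1/3) = 9·N^(-1/2).
Profit maximization for a price taker requires P·MP_N = w: 14·9·N^(-1/2) = 15.75.
So N^(-1/2) = 0.125, which gives N = 64.

N* = 64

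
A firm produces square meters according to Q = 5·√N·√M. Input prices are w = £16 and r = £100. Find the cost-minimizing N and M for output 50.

N* = 25, M* = 4

Cost minimization requires the marginal rate of technical substitution to equal the input-price ratio: MP_N/MP_M = w/r.
Here MP_N/MP_M = (1/2)·(M/N)/(1/2) = (M/N). Setting this equal to 16/100 = 0.16 gives M = 0.16N.
Substituting into Q = 50: 5·N^(1/2)·(0.16N)^(1/2) = 50.
Solving, N = 25 and M = 4.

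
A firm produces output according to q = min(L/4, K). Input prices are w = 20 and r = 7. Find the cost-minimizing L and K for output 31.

L* = 124, K* = 31

With a fixed-proportions technology, the cost-minimizing bundle uses no slack in either input: L/4 = K = q.
So L = 4·31 = 124 and K = 31.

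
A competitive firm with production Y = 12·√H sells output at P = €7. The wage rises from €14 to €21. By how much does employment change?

ΔH = -5

From P·MP_H = w with MP_H = 6·H^(-1/2), the labor demand is H(w) = (42/w)^(2).
At w = 14: H = 9. At w = 21: H = 4.
ΔH = 4 − 9 = -5.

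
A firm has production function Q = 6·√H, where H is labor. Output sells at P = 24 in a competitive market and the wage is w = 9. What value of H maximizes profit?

H* = 64

MP_H = (1/2)·6·H^(-1/2) = 3·H^(-1/2).
Profit maximization for a price taker requires P·MP_H = w: 24·3·H^(-1/2) = 9.
So H^(-1/2) = 0.125, which gives H = 64.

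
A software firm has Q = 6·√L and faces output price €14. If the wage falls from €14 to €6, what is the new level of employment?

L* = 49

From P·MP_L = w with MP_L = 3·L^(-1/2), the labor demand is L(w) = (42/w)^(2).
At w = 14: L = 9. At w = 6: L = 49.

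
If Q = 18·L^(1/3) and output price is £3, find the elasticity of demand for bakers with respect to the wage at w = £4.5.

MP_L = (1/3)·18·L^(-2/3), so P·MP_L = w gives 18·L^(-2/3) = w.
Solving, L(w) = (18/w)^(3/2). This is a constant-elasticity form: L ∝ w^(−3/2), so ε = −3/2.

ε = -1.5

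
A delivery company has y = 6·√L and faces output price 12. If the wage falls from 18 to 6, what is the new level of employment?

From P·MP_L = w with MP_L = 3·L^(-1/2), the labor demand is L(w) = (36/w)^(2).
At w = 18: L = 4. At w = 6: L = 36.

L* = 36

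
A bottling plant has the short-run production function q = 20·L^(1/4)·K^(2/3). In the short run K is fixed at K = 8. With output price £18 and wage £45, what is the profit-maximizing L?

With K = 8, MP_L = (1/4)·20·L^(-3/4)·8^(2/3) = 20·L^(-3/4).
Profit maximization for a price taker requires P·MP_L = w: 18·20·L^(-3/4) = 45.
So L^(-3/4) = 0.125, which gives L = 16.

L* = 16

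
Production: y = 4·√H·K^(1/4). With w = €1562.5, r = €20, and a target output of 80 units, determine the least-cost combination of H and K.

H* = 16, K* = 625

Cost minimization requires the marginal rate of technical substitution to equal the input-price ratio: MP_H/MP_K = w/r.
Here MP_H/MP_K = (1/2)·(K/H)/(1/4) = 2·(K/H). Setting this equal to 1562.5/20 = 78.125 gives K = 39.0625H.
Substituting into y = 80: 4·H^(1/2)·(39.0625H)^(1/4) = 80.
Solving, H = 16 and K = 625.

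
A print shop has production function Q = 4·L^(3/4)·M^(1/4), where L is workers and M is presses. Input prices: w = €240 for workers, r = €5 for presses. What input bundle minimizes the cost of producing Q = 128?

Cost minimization requires the marginal rate of technical substitution to equal the input-price ratio: MP_L/MP_M = w/r.
Here MP_L/MP_M = (3/4)·(M/L)/(1/4) = 3·(M/L). Setting this equal to 240/5 = 48 gives M = 16L.
Substituting into Q = 128: 4·L^(3/4)·(16L)^(1/4) = 128.
Solving, L = 16 and M = 256.

L* = 16, M* = 256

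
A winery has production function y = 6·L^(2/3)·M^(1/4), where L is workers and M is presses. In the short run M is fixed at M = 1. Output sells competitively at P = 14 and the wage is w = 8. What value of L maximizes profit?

With M = 1, MP_L = (2/3)·6·L^(-1/3)·1^(1/4) = 4·L^(-1/3).
Profit maximization for a price taker requires P·MP_L = w: 14·4·L^(-1/3) = 8.
So L^(-1/3) = 1/7, which gives L = 343.

L* = 343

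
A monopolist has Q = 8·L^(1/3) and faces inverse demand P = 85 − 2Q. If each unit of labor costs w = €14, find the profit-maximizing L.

L* = 8

Marginal revenue from the inverse demand is MR = 85 − 4Q.
The marginal product is MP_L = (8/3)·L^(-2/3).
A monopolist hires until marginal revenue product equals the wage: MR·MP_L = w.
At L, Q = 8·L^(1/3). Substituting and solving: (85 − 32·L^(1/3))·(8/3)·L^(-2/3) = 14 gives L = 8.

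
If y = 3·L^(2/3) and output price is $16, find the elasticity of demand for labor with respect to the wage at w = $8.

MP_L = (2/3)·3·L^(-1/3), so P·MP_L = w gives 32·L^(-1/3) = w.
Solving, L(w) = (32/w)^(3). This is a constant-elasticity form: L ∝ w^(−3), so ε = −3.

ε = -3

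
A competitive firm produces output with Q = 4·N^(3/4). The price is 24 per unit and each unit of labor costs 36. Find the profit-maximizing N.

N* = 16

MP_N = (3/4)·4·N^(-1/4) = 3·N^(-1/4).
Profit maximization for a price taker requires P·MP_N = w: 24·3·N^(-1/4) = 36.
So N^(-1/4) = 0.5, which gives N = 16.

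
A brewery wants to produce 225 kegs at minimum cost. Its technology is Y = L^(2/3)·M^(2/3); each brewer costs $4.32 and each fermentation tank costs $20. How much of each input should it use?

Cost minimization requires the marginal rate of technical substitution to equal the input-price ratio: MP_L/MP_M = w/r.
Here MP_L/MP_M = (2/3)·(M/L)/(2/3) = (M/L). Setting this equal to 4.32/20 = 0.216 gives M = 0.216L.
Substituting into Y = 225: L^(2/3)·(0.216L)^(2/3) = 225.
Solving, L = 125 and M = 27.

L* = 125, M* = 27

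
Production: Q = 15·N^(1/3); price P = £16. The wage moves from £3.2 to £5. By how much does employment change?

ΔN = -61

From P·MP_N = w with MP_N = 5·N^(-2/3), the labor demand is N(w) = (80/w)^(3/2).
At w = 3.2: N = 125. At w = 5: N = 64.
ΔN = 64 − 125 = -61.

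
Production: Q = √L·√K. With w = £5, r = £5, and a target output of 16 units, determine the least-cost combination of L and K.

L* = 16, K* = 16

Cost minimization requires the marginal rate of technical substitution to equal the input-price ratio: MP_L/MP_K = w/r.
Here MP_L/MP_K = (1/2)·(K/L)/(1/2) = (K/L). Setting this equal to 5/5 = 1 gives K = L.
Substituting into Q = 16: L^(1/2)·(L)^(1/2) = 16.
Solving, L = 16 and K = 16.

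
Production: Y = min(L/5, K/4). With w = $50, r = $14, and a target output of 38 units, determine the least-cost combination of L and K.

L* = 190, K* = 152

With a fixed-proportions technology, the cost-minimizing bundle uses no slack in either input: L/5 = K/4 = Y.
So L = 5·38 = 190 and K = 4·38 = 152.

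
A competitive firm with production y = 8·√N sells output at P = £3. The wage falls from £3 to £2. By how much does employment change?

From P·MP_N = w with MP_N = 4·N^(-1/2), the labor demand is N(w) = (12/w)^(2).
At w = 3: N = 16. At w = 2: N = 36.
ΔN = 36 − 16 = 20.

ΔN = 20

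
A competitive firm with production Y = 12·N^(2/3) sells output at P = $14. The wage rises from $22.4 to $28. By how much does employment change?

From P·MP_N = w with MP_N = 8·N^(-1/3), the labor demand is N(w) = (112/w)^(3).
At w = 22.4: N = 125. At w = 28: N = 64.
ΔN = 64 − 125 = -61.

ΔN = -61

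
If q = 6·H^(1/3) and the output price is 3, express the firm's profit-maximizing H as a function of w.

MP_H = (1/3)·6·H^(-2/3) = 2·H^(-2/3).
Setting P·MP_H = w: 6·H^(-2/3) = w.
Solving for H: H^(-2/3) = w/6, so H = (6/w)^(3/2).

H(w) = (6/w)^(3/2)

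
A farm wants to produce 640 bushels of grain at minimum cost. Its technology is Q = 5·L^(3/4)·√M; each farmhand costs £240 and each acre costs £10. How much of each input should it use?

Cost minimization requires the marginal rate of technical substitution to equal the input-price ratio: MP_L/MP_M = w/r.
Here MP_L/MP_M = (3/4)·(M/L)/(1/2) = 1.5·(M/L). Setting this equal to 240/10 = 24 gives M = 16L.
Substituting into Q = 640: 5·L^(3/4)·(16L)^(1/2) = 640.
Solving, L = 16 and M = 256.

L* = 16, M* = 256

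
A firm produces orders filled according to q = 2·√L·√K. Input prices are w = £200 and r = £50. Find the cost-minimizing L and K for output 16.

L* = 4, K* = 16

Cost minimization requires the marginal rate of technical substitution to equal the input-price ratio: MP_L/MP_K = w/r.
Here MP_L/MP_K = (1/2)·(K/L)/(1/2) = (K/L). Setting this equal to 200/50 = 4 gives K = 4L.
Substituting into q = 16: 2·L^(1/2)·(4L)^(1/2) = 16.
Solving, L = 4 and K = 16.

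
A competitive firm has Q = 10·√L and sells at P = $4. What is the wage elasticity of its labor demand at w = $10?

MP_L = (1/2)·10·L^(-1/2), so P·MP_L = w gives 20·L^(-1/2) = w.
Solving, L(w) = (20/w)^(2). This is a constant-elasticity form: L ∝ w^(−2), so ε = −2.

ε = -2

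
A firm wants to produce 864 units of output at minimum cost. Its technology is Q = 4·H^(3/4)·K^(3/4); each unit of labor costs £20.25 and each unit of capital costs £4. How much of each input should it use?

Cost minimization requires the marginal rate of technical substitution to equal the input-price ratio: MP_H/MP_K = w/r.
Here MP_H/MP_K = (3/4)·(K/H)/(3/4) = (K/H). Setting this equal to 20.25/4 = 5.0625 gives K = 5.0625H.
Substituting into Q = 864: 4·H^(3/4)·(5.0625H)^(3/4) = 864.
Solving, H = 16 and K = 81.

H* = 16, K* = 81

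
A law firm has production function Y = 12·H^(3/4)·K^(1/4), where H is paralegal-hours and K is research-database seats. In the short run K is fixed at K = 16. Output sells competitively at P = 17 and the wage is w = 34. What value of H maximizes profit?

With K = 16, MP_H = (3/4)·12·H^(-1/4)·16^(1/4) = 18·H^(-1/4).
Profit maximization for a price taker requires P·MP_H = w: 17·18·H^(-1/4) = 34.
So H^(-1/4) = 1/9, which gives H = 6561.

H* = 6561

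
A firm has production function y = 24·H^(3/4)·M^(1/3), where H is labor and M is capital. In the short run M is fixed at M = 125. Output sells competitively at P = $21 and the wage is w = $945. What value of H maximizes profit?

H* = 16

With M = 125, MP_H = (3/4)·24·H^(-1/4)·125^(1/3) = 90·H^(-1/4).
Profit maximization for a price taker requires P·MP_H = w: 21·90·H^(-1/4) = 945.
So H^(-1/4) = 0.5, which gives H = 16.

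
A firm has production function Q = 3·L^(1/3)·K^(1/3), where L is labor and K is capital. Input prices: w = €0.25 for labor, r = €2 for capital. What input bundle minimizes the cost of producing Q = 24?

Cost minimization requires the marginal rate of technical substitution to equal the input-price ratio: MP_L/MP_K = w/r.
Here MP_L/MP_K = (1/3)·(K/L)/(1/3) = (K/L). Setting this equal to 0.25/2 = 0.125 gives K = 0.125L.
Substituting into Q = 24: 3·L^(1/3)·(0.125L)^(1/3) = 24.
Solving, L = 64 and K = 8.

L* = 64, K* = 8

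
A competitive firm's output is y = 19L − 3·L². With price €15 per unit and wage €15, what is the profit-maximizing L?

The marginal product of L is MP_L = 19 − 6L.
A price-taking firm hires until the value of the marginal product equals the wage: P·MP_L = w, so 15·(19 − 6L) = 15.
Then 19 − 6L = 1, giving L = 3.

L* = 3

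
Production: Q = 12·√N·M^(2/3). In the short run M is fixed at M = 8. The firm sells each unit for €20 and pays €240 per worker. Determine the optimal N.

With M = 8, MP_N = (1/2)·12·N^(-1/2)·8^(2/3) = 24·N^(-1/2).
Profit maximization for a price taker requires P·MP_N = w: 20·24·N^(-1/2) = 240.
So N^(-1/2) = 0.5, which gives N = 4.

N* = 4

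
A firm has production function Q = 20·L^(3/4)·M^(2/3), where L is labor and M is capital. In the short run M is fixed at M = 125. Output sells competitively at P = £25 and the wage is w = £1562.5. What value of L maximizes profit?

L* = 1296

With M = 125, MP_L = (3/4)·20·L^(-1/4)·125^(2/3) = 375·L^(-1/4).
Profit maximization for a price taker requires P·MP_L = w: 25·375·L^(-1/4) = 1562.5.
So L^(-1/4) = 1/6, which gives L = 1296.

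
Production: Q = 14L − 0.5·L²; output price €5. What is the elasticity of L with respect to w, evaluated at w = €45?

From P·MP_L = w with MP_L = 14 − L, labor demand is L(w) = 14 − w/5.
dL/dw = −1/(5) = -0.2.
At w = 45, L = 5, so ε = (dL/dw)·(w/L) = (-0.2)·(45/5) = -1.8.

ε = -1.8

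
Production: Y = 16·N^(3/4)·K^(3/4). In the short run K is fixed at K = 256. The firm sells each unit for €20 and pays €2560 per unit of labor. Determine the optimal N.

N* = 1296

With K = 256, MP_N = (3/4)·16·N^(-1/4)·256^(3/4) = 768·N^(-1/4).
Profit maximization for a price taker requires P·MP_N = w: 20·768·N^(-1/4) = 2560.
So N^(-1/4) = 1/6, which gives N = 1296.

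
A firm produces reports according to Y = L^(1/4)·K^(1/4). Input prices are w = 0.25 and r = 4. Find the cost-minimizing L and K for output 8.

Cost minimization requires the marginal rate of technical substitution to equal the input-price ratio: MP_L/MP_K = w/r.
Here MP_L/MP_K = (1/4)·(K/L)/(1/4) = (K/L). Setting this equal to 0.25/4 = 0.0625 gives K = 0.0625L.
Substituting into Y = 8: L^(1/4)·(0.0625L)^(1/4) = 8.
Solving, L = 256 and K = 16.

L* = 256, K* = 16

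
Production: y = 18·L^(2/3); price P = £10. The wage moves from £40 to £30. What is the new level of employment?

L* = 64

From P·MP_L = w with MP_L = 12·L^(-1/3), the labor demand is L(w) = (120/w)^(3).
At w = 40: L = 27. At w = 30: L = 64.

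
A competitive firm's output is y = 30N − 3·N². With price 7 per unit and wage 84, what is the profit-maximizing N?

N* = 3

The marginal product of N is MP_N = 30 − 6N.
A price-taking firm hires until the value of the marginal product equals the wage: P·MP_N = w, so 7·(30 − 6N) = 84.
Then 30 − 6N = 12, giving N = 3.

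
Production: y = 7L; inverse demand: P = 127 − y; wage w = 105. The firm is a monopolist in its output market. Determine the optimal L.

Marginal revenue from the inverse demand is MR = 127 − 2y.
The marginal product is MP_L = 7.
A monopolist hires until marginal revenue product equals the wage: MR·MP_L = w.
(127 − 14L)·7 = 105, so L = 8.

L* = 8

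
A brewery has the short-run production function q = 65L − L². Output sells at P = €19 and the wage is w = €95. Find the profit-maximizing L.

The marginal product of L is MP_L = 65 − 2L.
A price-taking firm hires until the value of the marginal product equals the wage: P·MP_L = w, so 19·(65 − 2L) = 95.
Then 65 − 2L = 5, giving L = 30.

L* = 30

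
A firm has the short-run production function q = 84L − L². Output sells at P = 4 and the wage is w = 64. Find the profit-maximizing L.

L* = 34

The marginal product of L is MP_L = 84 − 2L.
A price-taking firm hires until the value of the marginal product equals the wage: P·MP_L = w, so 4·(84 − 2L) = 64.
Then 84 − 2L = 16, giving L = 34.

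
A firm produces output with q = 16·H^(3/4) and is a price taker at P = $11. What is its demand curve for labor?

H(w) = (132/w)^(4)

MP_H = (3/4)·16·H^(-1/4) = 12·H^(-1/4).
Setting P·MP_H = w: 132·H^(-1/4) = w.
Solving for H: H^(-1/4) = w/132, so H = (132/w)^(4).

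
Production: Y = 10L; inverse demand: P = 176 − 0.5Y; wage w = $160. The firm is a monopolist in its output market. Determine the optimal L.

Marginal revenue from the inverse demand is MR = 176 − Y.
The marginal product is MP_L = 10.
A monopolist hires until marginal revenue product equals the wage: MR·MP_L = w.
(176 − 10L)·10 = 160, so L = 16.

L* = 16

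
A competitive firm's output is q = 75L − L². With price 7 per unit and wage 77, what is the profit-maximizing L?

L* = 32

The marginal product of L is MP_L = 75 − 2L.
A price-taking firm hires until the value of the marginal product equals the wage: P·MP_L = w, so 7·(75 − 2L) = 77.
Then 75 − 2L = 11, giving L = 32.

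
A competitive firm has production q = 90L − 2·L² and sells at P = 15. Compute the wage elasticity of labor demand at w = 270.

ε = -0.25

From P·MP_L = w with MP_L = 90 − 4L, labor demand is L(w) = (90 − w/15)/4.
dL/dw = −1/(60) = -1/60.
At w = 270, L = 18, so ε = (dL/dw)·(w/L) = (-1/60)·(270/18) = -0.25.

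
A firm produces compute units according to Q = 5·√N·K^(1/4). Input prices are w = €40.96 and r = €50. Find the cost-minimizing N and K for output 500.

N* = 625, K* = 256

Cost minimization requires the marginal rate of technical substitution to equal the input-price ratio: MP_N/MP_K = w/r.
Here MP_N/MP_K = (1/2)·(K/N)/(1/4) = 2·(K/N). Setting this equal to 40.96/50 = 0.8192 gives K = 0.4096N.
Substituting into Q = 500: 5·N^(1/2)·(0.4096N)^(1/4) = 500.
Solving, N = 625 and K = 256.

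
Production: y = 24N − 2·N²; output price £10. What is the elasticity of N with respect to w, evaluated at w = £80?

ε = -0.5

From P·MP_N = w with MP_N = 24 − 4N, labor demand is N(w) = (24 − w/10)/4.
dN/dw = −1/(40) = -0.025.
At w = 80, N = 4, so ε = (dN/dw)·(w/N) = (-0.025)·(80/4) = -0.5.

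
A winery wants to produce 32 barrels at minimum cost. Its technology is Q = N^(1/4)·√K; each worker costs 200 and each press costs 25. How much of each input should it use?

Cost minimization requires the marginal rate of technical substitution to equal the input-price ratio: MP_N/MP_K = w/r.
Here MP_N/MP_K = (1/4)·(K/N)/(1/2) = 0.5·(K/N). Setting this equal to 200/25 = 8 gives K = 16N.
Substituting into Q = 32: N^(1/4)·(16N)^(1/2) = 32.
Solving, N = 16 and K = 256.

N* = 16, K* = 256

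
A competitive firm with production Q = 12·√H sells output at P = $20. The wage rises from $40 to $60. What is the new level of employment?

From P·MP_H = w with MP_H = 6·H^(-1/2), the labor demand is H(w) = (120/w)^(2).
At w = 40: H = 9. At w = 60: H = 4.

H* = 4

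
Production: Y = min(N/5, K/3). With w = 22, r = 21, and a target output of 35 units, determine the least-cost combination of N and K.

With a fixed-proportions technology, the cost-minimizing bundle uses no slack in either input: N/5 = K/3 = Y.
So N = 5·35 = 175 and K = 3·35 = 105.

N* = 175, K* = 105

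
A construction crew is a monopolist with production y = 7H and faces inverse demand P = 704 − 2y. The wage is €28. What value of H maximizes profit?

H* = 25

Marginal revenue from the inverse demand is MR = 704 − 4y.
The marginal product is MP_H = 7.
A monopolist hires until marginal revenue product equals the wage: MR·MP_H = w.
(704 − 28H)·7 = 28, so H = 25.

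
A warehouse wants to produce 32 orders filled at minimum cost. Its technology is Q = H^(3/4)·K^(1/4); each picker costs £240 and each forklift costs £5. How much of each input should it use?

H* = 16, K* = 256

Cost minimization requires the marginal rate of technical substitution to equal the input-price ratio: MP_H/MP_K = w/r.
Here MP_H/MP_K = (3/4)·(K/H)/(1/4) = 3·(K/H). Setting this equal to 240/5 = 48 gives K = 16H.
Substituting into Q = 32: H^(3/4)·(16H)^(1/4) = 32.
Solving, H = 16 and K = 256.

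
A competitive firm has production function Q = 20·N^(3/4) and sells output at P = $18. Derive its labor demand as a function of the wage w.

MP_N = (3/4)·20·N^(-1/4) = 15·N^(-1/4).
Setting P·MP_N = w: 270·N^(-1/4) = w.
Solving for N: N^(-1/4) = w/270, so N = (270/w)^(4).

N(w) = (270/w)^(4)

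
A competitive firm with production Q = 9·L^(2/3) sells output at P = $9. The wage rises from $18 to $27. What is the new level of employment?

From P·MP_L = w with MP_L = 6·L^(-1/3), the labor demand is L(w) = (54/w)^(3).
At w = 18: L = 27. At w = 27: L = 8.

L* = 8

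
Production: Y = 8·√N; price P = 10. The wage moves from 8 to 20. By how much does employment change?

ΔN = -21

From P·MP_N = w with MP_N = 4·N^(-1/2), the labor demand is N(w) = (40/w)^(2).
At w = 8: N = 25. At w = 20: N = 4.
ΔN = 4 − 25 = -21.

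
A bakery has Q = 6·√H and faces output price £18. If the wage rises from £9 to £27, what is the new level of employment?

From P·MP_H = w with MP_H = 3·H^(-1/2), the labor demand is H(w) = (54/w)^(2).
At w = 9: H = 36. At w = 27: H = 4.

H* = 4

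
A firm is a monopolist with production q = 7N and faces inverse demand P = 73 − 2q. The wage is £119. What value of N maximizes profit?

N* = 2

Marginal revenue from the inverse demand is MR = 73 − 4q.
The marginal product is MP_N = 7.
A monopolist hires until marginal revenue product equals the wage: MR·MP_N = w.
(73 − 28N)·7 = 119, so N = 2.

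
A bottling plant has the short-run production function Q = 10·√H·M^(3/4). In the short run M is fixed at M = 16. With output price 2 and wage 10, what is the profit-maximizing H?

H* = 64

With M = 16, MP_H = (1/2)·10·H^(-1/2)·16^(3/4) = 40·H^(-1/2).
Profit maximization for a price taker requires P·MP_H = w: 2·40·H^(-1/2) = 10.
So H^(-1/2) = 0.125, which gives H = 64.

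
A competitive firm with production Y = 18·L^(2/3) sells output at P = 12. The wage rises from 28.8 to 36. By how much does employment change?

From P·MP_L = w with MP_L = 12·L^(-1/3), the labor demand is L(w) = (144/w)^(3).
At w = 28.8: L = 125. At w = 36: L = 64.
ΔL = 64 − 125 = -61.

ΔL = -61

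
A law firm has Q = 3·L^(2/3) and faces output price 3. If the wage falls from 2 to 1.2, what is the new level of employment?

L* = 125

From P·MP_L = w with MP_L = 2·L^(-1/3), the labor demand is L(w) = (6/w)^(3).
At w = 2: L = 27. At w = 1.2: L = 125.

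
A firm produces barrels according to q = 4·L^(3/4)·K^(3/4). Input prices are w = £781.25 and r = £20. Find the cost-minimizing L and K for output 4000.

L* = 16, K* = 625

Cost minimization requires the marginal rate of technical substitution to equal the input-price ratio: MP_L/MP_K = w/r.
Here MP_L/MP_K = (3/4)·(K/L)/(3/4) = (K/L). Setting this equal to 781.25/20 = 39.0625 gives K = 39.0625L.
Substituting into q = 4000: 4·L^(3/4)·(39.0625L)^(3/4) = 4000.
Solving, L = 16 and K = 625.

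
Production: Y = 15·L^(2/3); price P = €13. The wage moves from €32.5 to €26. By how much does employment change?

From P·MP_L = w with MP_L = 10·L^(-1/3), the labor demand is L(w) = (130/w)^(3).
At w = 32.5: L = 64. At w = 26: L = 125.
ΔL = 125 − 64 = 61.

ΔL = 61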